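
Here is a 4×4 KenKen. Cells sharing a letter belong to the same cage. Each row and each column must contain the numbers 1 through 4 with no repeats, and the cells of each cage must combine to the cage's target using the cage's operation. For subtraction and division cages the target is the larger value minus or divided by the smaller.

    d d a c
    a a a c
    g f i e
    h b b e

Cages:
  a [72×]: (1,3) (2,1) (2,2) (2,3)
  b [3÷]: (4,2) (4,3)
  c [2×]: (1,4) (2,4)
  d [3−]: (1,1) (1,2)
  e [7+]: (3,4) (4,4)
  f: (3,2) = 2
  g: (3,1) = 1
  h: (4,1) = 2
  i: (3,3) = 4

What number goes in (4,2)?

Cage a has product 72, so (1,3) = 3.
Cage g is a single given cell, leaving (3,1) = 1.
Cage f is given, which forces (3,2) = 2.
Cage i is given, which forces (3,3) = 4.
Row 3 already has 4; hence (3,4) = 3.
Cage h is a single given cell, leaving (4,1) = 2.
3 is placed in column 3; hence (4,3) = 1.
3 is placed in column 4, so (4,4) = 4.
Column 1 already has 1; hence (1,1) = 4.
The two cells of cage d must have difference 3, so (1,2) = 1.
1 is placed in row 1, which forces (1,4) = 2.
Column 1 already has 4, which forces (2,1) = 3.
3 is placed in row 2, which forces (2,2) = 4.
Column 3 already has 4; hence (2,3) = 2.
Column 4 now contains 2, so (2,4) = 1.
Row 4 now contains 1, leaving (4,2) = 3.
Completed grid: 4 1 3 2 / 3 4 2 1 / 1 2 4 3 / 2 3 1 4.

3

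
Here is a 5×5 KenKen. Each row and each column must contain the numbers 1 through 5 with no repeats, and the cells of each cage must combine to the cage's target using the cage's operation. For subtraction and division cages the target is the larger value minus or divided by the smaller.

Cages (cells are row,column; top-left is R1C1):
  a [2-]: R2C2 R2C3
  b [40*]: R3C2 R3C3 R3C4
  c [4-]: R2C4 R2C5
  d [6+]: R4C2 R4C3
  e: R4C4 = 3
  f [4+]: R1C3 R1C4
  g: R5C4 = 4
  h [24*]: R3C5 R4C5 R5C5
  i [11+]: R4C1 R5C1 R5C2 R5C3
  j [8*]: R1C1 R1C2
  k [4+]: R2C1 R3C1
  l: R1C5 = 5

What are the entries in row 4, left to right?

Cage l is given; hence R1C5 = 5.
Column 5 already has 5, leaving R2C5 = 1.
Cage e is a single given cell; hence R4C4 = 3.
G is a freebie, leaving R5C4 = 4.
Cage f needs two cells with sum 4, so R1C3 = 3.
3 is placed in column 4, leaving R1C4 = 1.
Row 2 already has 1, so R2C1 = 3.
Row 2 already has 1; hence R2C4 = 5.
Cage k's pair has sum 4, so R3C1 = 1.
Column 4 already has 5, which forces R3C4 = 2.
Cage i has sum 11, so R5C2 = 3.
Cage i has sum 11, which forces R5C3 = 1.
3 is placed in row 5, leaving R5C5 = 2.
The 3 cells of cage h must have product 24, so R3C5 = 3.
The 4 cells of cage i must have sum 11, leaving R4C1 = 2.
Column 5 already has 2, so R4C5 = 4.
Row 5 now contains 2, so R5C1 = 5.
Column 1 now contains 2, which forces R1C1 = 4.
Cage j's pair has product 8, leaving R1C2 = 2.
Column 2 now contains 2, leaving R2C2 = 4.
Row 2 already has 4, leaving R2C3 = 2.
Column 2 already has 4, so R3C2 = 5.
Row 3 now contains 5, leaving R3C3 = 4.
Row 4 now contains 4, leaving R4C2 = 1.
Row 4 now contains 4, leaving R4C3 = 5.
Filled in: 4 2 3 1 5 / 3 4 2 5 1 / 1 5 4 2 3 / 2 1 5 3 4 / 5 3 1 4 2.

2 1 5 3 4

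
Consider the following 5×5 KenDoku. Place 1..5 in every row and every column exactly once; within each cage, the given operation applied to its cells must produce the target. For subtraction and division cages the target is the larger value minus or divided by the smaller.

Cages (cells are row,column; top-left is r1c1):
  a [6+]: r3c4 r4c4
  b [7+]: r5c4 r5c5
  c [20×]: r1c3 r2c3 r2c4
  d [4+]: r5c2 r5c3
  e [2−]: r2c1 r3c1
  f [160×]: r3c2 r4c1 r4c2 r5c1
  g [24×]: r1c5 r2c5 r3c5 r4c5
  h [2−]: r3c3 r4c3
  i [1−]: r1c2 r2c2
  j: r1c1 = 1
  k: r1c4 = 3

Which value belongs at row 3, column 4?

Cage j is a single given cell, leaving r1c1 = 1.
K is a freebie, so r1c4 = 3.
Column 5 needs a 5, and only r5c5 is open for it.
Cage b needs two cells with sum 7, which forces r5c4 = 2.
Row 5 now contains 2, leaving r5c1 = 4.
The only place for 2 in row 2 is r2c5.
Column 5 already has 2, which forces r1c5 = 4.
4 is placed in row 1; hence r1c3 = 5.
Row 1 already has 5, which forces r1c2 = 2.
Cage f has product 160, so r4c1 = 2.
Row 2 needs a 5, and only r2c1 is open for it.
5 is placed in column 1, leaving r3c1 = 3.
Row 3 now contains 3, which forces r3c5 = 1.
1 is placed in column 5, so r4c5 = 3.
Row 3 already has 1, so r3c3 = 2.
Row 3 already has 1; hence r3c4 = 5.
Cage h needs two cells with difference 2, so r4c3 = 4.
The two cells of cage a must have sum 6, which forces r4c4 = 1.
Column 3 already has 4, which forces r2c3 = 1.
1 is placed in column 4; hence r2c4 = 4.
Row 3 already has 5, so r3c2 = 4.
4 is placed in row 4, leaving r4c2 = 5.
Column 3 already has 1, so r5c3 = 3.
1 is placed in row 2, which forces r2c2 = 3.
Row 5 already has 3, leaving r5c2 = 1.
Completed grid: 1 2 5 3 4 / 5 3 1 4 2 / 3 4 2 5 1 / 2 5 4 1 3 / 4 1 3 2 5.

5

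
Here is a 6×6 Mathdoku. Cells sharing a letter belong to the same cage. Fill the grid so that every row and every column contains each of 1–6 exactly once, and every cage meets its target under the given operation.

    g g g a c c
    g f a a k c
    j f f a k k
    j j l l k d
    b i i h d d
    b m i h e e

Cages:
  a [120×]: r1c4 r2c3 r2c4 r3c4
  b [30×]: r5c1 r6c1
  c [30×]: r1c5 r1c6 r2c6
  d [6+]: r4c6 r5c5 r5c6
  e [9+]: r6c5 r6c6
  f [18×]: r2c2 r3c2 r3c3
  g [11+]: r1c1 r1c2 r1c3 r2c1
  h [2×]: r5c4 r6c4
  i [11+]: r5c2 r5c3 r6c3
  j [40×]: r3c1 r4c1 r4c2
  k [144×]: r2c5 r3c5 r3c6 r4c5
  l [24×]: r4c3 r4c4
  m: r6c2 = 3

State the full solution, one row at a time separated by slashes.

Cage m is a single given cell, so r6c2 = 3.
Cage f has product 18, which forces r3c3 = 3.
Cage j has product 40; hence r3c1 = 4.
Cage b needs two cells with product 30, which forces r5c1 = 5.
The pair r6c5/r6c6 in row 6 holds {4, 5}; hence r6c1 = 6.
The 4 cells of cage k must have product 144, which forces r2c5 = 4.
5 is placed in column 1, so r4c1 = 2.
Cage j needs product 40, so r4c2 = 5.
Cage k needs product 144; hence r4c5 = 3.
Row 4 now contains 3, so r4c6 = 1.
The 3 cells of cage i must have sum 11, so r6c3 = 1.
Row 6 already has 1, so r6c4 = 2.
Column 5 already has 4, so r6c5 = 5.
Row 6 already has 5, leaving r6c6 = 4.
The 4 cells of cage a must have product 120, which forces r1c4 = 4.
4 is placed in column 4; hence r4c4 = 6.
Column 4 already has 2, leaving r5c4 = 1.
Cage d has sum 6, which forces r5c5 = 2.
Cage d has sum 6, leaving r5c6 = 3.
2 is placed in column 5, so r1c5 = 1.
Cage a has product 120, leaving r2c3 = 2.
Cage a has product 120, which forces r2c4 = 3.
Column 4 now contains 1, leaving r3c4 = 5.
2 is placed in column 5, leaving r3c5 = 6.
Cage k needs product 144, which forces r3c6 = 2.
6 is placed in row 4, leaving r4c3 = 4.
Column 3 already has 4, so r5c3 = 6.
Row 1 already has 1, leaving r1c1 = 3.
Row 1 already has 1; hence r1c2 = 2.
6 is placed in column 3, which forces r1c3 = 5.
Row 1 already has 5; hence r1c6 = 6.
Row 2 already has 3, so r2c1 = 1.
The 3 cells of cage f must have product 18, which forces r2c2 = 6.
Column 6 now contains 6, leaving r2c6 = 5.
6 is placed in row 3, leaving r3c2 = 1.
Row 5 already has 6, leaving r5c2 = 4.

3 2 5 4 1 6 / 1 6 2 3 4 5 / 4 1 3 5 6 2 / 2 5 4 6 3 1 / 5 4 6 1 2 3 / 6 3 1 2 5 4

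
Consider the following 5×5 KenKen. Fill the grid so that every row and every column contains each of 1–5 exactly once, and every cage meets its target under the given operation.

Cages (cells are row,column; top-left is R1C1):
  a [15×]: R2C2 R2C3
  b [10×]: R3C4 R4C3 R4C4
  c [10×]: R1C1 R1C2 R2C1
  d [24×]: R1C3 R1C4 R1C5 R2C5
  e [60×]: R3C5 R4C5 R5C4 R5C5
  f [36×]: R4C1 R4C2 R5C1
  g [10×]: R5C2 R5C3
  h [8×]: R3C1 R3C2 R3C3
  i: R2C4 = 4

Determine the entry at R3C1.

Cage i is given, which forces R2C4 = 4.
Cage f has product 36, so R4C1 = 4.
Cage f has product 36; hence R4C2 = 3.
The 3 cells of cage f must have product 36, which forces R5C1 = 3.
Column 2 now contains 3, so R2C2 = 5.
Cage a's pair has product 15; hence R2C3 = 3.
Cage e needs product 60, leaving R3C5 = 3.
5 is placed in column 2, so R5C2 = 2.
Row 5 already has 2, which forces R5C3 = 5.
Row 5 now contains 5; hence R5C4 = 1.
Row 5 now contains 5, which forces R5C5 = 4.
Cage c has product 10, so R1C1 = 5.
Column 2 already has 2, so R1C2 = 1.
Cage d needs product 24; hence R1C3 = 4.
Cage d has product 24, which forces R1C4 = 3.
Row 1 now contains 1, which forces R1C5 = 2.
Cage c needs product 10, which forces R2C1 = 2.
Column 5 now contains 2, which forces R2C5 = 1.
2 is placed in column 1, so R3C1 = 1.
Column 2 already has 1, so R3C2 = 4.
Row 3 now contains 1; hence R3C3 = 2.
Row 3 already has 2, leaving R3C4 = 5.
Cage b needs product 10, so R4C3 = 1.
5 is placed in column 4, so R4C4 = 2.
The 4 cells of cage e must have product 60; hence R4C5 = 5.
Filled in: 5 1 4 3 2 / 2 5 3 4 1 / 1 4 2 5 3 / 4 3 1 2 5 / 3 2 5 1 4.

1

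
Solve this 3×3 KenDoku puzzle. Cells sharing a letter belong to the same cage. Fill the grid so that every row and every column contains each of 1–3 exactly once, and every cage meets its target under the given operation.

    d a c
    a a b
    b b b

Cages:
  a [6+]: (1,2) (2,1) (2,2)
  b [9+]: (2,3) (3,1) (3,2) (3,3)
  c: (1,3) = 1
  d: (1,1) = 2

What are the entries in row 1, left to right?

2 3 1

Cage d is given, leaving (1,1) = 2.
Cage c is a single given cell, so (1,3) = 1.
Cage b has sum 9, leaving (2,3) = 3.
Column 3 already has 1, leaving (3,3) = 2.
Row 1 already has 1, leaving (1,2) = 3.
3 is placed in row 2, leaving (2,1) = 1.
Cage a has sum 6, which forces (2,2) = 2.
Column 1 now contains 1; hence (3,1) = 3.
Column 2 already has 3; hence (3,2) = 1.
The full grid is 2 3 1 / 1 2 3 / 3 1 2.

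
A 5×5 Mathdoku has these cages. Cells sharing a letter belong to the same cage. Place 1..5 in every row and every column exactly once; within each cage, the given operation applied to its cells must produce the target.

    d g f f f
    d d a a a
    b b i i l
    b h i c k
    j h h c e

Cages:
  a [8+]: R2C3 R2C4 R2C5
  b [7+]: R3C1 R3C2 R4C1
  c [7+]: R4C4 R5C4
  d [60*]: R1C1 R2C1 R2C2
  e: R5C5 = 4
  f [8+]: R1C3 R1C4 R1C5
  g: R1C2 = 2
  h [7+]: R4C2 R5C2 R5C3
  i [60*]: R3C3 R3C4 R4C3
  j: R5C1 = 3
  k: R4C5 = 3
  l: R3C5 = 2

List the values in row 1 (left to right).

5 2 3 4 1

Cage g is a single given cell; hence R1C2 = 2.
Cage l is given; hence R3C5 = 2.
Cage k is a single given cell; hence R4C5 = 3.
J is a freebie, leaving R5C1 = 3.
Cage e is given; hence R5C5 = 4.
Cage f needs sum 8, so R1C5 = 1.
The 3 cells of cage d must have product 60; hence R2C2 = 3.
Column 5 now contains 1, which forces R2C5 = 5.
Cage d needs product 60, which forces R1C1 = 5.
Row 2 already has 5, so R2C1 = 4.
Column 1 now contains 4; hence R3C1 = 1.
Row 3 already has 1, which forces R3C2 = 4.
1 is placed in column 1, leaving R4C1 = 2.
Column 2 already has 4, leaving R4C2 = 1.
Row 4 now contains 2, so R4C4 = 5.
Column 2 now contains 1, leaving R5C2 = 5.
Column 4 now contains 5, so R5C4 = 2.
Cage a needs sum 8; hence R2C3 = 2.
2 is placed in column 4; hence R2C4 = 1.
The 3 cells of cage i must have product 60, which forces R3C3 = 5.
Column 4 now contains 5, which forces R3C4 = 3.
Row 4 now contains 5, leaving R4C3 = 4.
Row 5 already has 2, leaving R5C3 = 1.
Column 3 now contains 4, leaving R1C3 = 3.
Column 4 now contains 3, leaving R1C4 = 4.
Completed grid: 5 2 3 4 1 / 4 3 2 1 5 / 1 4 5 3 2 / 2 1 4 5 3 / 3 5 1 2 4.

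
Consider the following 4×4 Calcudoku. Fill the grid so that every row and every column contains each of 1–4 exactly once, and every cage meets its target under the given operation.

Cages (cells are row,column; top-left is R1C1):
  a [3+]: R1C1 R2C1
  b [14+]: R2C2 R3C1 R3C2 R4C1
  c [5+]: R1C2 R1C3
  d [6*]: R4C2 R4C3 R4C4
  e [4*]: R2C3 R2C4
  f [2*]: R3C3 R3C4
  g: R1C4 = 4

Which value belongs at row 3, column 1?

3

Cage g is a single given cell, leaving R1C4 = 4.
Column 4 already has 4, leaving R2C4 = 1.
1 is placed in column 4, leaving R3C4 = 2.
Column 4 already has 2, leaving R4C4 = 3.
Cage a's pair has sum 3, leaving R1C1 = 1.
1 is placed in row 2, which forces R2C1 = 2.
The 4 cells of cage b must have sum 14, so R2C2 = 3.
1 is placed in row 2, leaving R2C3 = 4.
The 4 cells of cage b must have sum 14, leaving R3C1 = 3.
Cage b needs sum 14, so R3C2 = 4.
Row 3 already has 2, which forces R3C3 = 1.
Row 4 already has 3; hence R4C1 = 4.
Column 3 now contains 1, which forces R4C3 = 2.
Column 2 already has 3, leaving R1C2 = 2.
Column 3 already has 2, which forces R1C3 = 3.
Row 4 now contains 2, leaving R4C2 = 1.
Filled in: 1 2 3 4 / 2 3 4 1 / 3 4 1 2 / 4 1 2 3.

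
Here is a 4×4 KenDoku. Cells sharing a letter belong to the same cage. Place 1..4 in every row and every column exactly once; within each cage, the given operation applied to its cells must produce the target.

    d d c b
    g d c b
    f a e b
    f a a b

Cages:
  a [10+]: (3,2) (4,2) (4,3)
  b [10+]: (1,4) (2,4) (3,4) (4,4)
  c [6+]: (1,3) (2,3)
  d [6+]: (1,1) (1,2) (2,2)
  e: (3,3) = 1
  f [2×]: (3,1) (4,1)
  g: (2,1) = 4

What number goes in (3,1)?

Cage g is given; hence (2,1) = 4.
Row 2 now contains 4; hence (2,3) = 2.
E is a freebie, so (3,3) = 1.
Column 3 already has 2; hence (1,3) = 4.
1 is placed in row 3, leaving (3,1) = 2.
Cage f needs two cells with product 2; hence (4,1) = 1.
Column 3 now contains 4; hence (4,3) = 3.
1 is placed in column 1, which forces (1,1) = 3.
Cage d has sum 6, so (1,2) = 2.
2 is placed in row 1, which forces (1,4) = 1.
Cage d needs sum 6, so (2,2) = 1.
Column 4 already has 1, leaving (2,4) = 3.
Cage a needs sum 10, so (3,2) = 3.
Column 4 already has 3, which forces (3,4) = 4.
Cage a needs sum 10; hence (4,2) = 4.
Column 4 now contains 4, which forces (4,4) = 2.
The full grid is 3 2 4 1 / 4 1 2 3 / 2 3 1 4 / 1 4 3 2.

2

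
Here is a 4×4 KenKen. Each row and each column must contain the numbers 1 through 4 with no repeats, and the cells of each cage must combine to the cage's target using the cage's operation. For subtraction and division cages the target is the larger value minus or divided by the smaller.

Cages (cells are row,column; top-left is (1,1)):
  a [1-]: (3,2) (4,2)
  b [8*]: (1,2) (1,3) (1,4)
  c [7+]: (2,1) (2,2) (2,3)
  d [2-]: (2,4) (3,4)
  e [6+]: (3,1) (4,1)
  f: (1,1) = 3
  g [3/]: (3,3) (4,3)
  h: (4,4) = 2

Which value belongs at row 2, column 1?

1

Cage f is a single given cell, so (1,1) = 3.
Cage h is a single given cell, leaving (4,4) = 2.
Cage e's pair has sum 6, leaving (3,1) = 2.
Row 4 now contains 2; hence (4,1) = 4.
Column 1 already has 4; hence (2,1) = 1.
Row 2 now contains 1, so (2,4) = 3.
Cage a's pair has difference 1; hence (3,2) = 4.
Column 4 already has 3, so (3,4) = 1.
The two cells of cage a must have difference 1, which forces (4,2) = 3.
Row 4 already has 3, which forces (4,3) = 1.
Cage b needs product 8, so (1,2) = 1.
Cage b needs product 8, which forces (1,3) = 2.
1 is placed in column 4, so (1,4) = 4.
Column 2 already has 4; hence (2,2) = 2.
The 3 cells of cage c must have sum 7, so (2,3) = 4.
Row 3 already has 1; hence (3,3) = 3.
The full grid is 3 1 2 4 / 1 2 4 3 / 2 4 3 1 / 4 3 1 2.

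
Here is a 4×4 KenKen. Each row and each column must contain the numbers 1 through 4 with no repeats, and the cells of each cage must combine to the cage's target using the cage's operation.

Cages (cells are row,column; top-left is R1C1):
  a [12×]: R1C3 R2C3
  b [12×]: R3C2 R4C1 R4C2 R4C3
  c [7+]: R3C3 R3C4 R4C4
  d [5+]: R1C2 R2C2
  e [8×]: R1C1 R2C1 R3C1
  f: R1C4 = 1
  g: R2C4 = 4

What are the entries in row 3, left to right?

F is a freebie, which forces R1C4 = 1.
Cage g is given, which forces R2C4 = 4.
Cage a's pair has product 12, which forces R1C3 = 4.
Row 2 now contains 4; hence R2C3 = 3.
Cage c needs sum 7, so R3C3 = 2.
Cage c needs sum 7, which forces R3C4 = 3.
2 is placed in column 3, which forces R4C3 = 1.
Cage c needs sum 7, which forces R4C4 = 2.
4 is placed in row 1, which forces R1C1 = 2.
Cage d needs two cells with sum 5, leaving R1C2 = 3.
Cage e has product 8; hence R2C1 = 1.
Cage d's pair has sum 5; hence R2C2 = 2.
Cage e needs product 8, so R3C1 = 4.
Row 3 already has 2, which forces R3C2 = 1.
4 is placed in column 1, leaving R4C1 = 3.
Column 2 now contains 3, so R4C2 = 4.
Completed grid: 2 3 4 1 / 1 2 3 4 / 4 1 2 3 / 3 4 1 2.

4 1 2 3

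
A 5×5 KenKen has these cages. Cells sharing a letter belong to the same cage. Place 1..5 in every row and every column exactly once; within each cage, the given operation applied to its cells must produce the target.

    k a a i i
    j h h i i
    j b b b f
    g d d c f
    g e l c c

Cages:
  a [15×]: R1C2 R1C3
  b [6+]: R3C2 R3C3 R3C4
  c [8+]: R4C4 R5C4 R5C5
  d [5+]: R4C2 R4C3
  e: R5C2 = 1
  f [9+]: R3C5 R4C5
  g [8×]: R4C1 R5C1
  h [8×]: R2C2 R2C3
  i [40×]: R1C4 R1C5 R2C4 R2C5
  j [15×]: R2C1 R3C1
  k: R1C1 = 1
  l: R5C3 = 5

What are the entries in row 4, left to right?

Cage k is given, so R1C1 = 1.
Cage e is given, so R5C2 = 1.
Cage l is a single given cell, which forces R5C3 = 5.
Cage a's pair has product 15, so R1C2 = 5.
5 is placed in column 3, leaving R1C3 = 3.
The only place for 3 in row 2 is R2C1.
Column 1 now contains 3; hence R3C1 = 5.
Row 3 now contains 5, which forces R3C5 = 4.
4 is placed in column 5, leaving R4C5 = 5.
The 4 cells of cage i must have product 40; hence R1C4 = 4.
4 is placed in column 5, so R1C5 = 2.
Cage i needs product 40, which forces R2C4 = 5.
5 is placed in column 5; hence R2C5 = 1.
4 is placed in column 4; hence R5C4 = 2.
Column 5 now contains 2, which forces R5C5 = 3.
Cage g's pair has product 8, which forces R4C1 = 2.
Row 4 now contains 2, leaving R4C3 = 1.
The 3 cells of cage c must have sum 8, so R4C4 = 3.
2 is placed in row 5; hence R5C1 = 4.
Cage b needs sum 6, so R3C2 = 3.
Column 3 already has 1, which forces R3C3 = 2.
Column 4 already has 3, so R3C4 = 1.
3 is placed in row 4, so R4C2 = 4.
Column 2 now contains 4; hence R2C2 = 2.
Column 3 already has 2, leaving R2C3 = 4.
Completed grid: 1 5 3 4 2 / 3 2 4 5 1 / 5 3 2 1 4 / 2 4 1 3 5 / 4 1 5 2 3.

2 4 1 3 5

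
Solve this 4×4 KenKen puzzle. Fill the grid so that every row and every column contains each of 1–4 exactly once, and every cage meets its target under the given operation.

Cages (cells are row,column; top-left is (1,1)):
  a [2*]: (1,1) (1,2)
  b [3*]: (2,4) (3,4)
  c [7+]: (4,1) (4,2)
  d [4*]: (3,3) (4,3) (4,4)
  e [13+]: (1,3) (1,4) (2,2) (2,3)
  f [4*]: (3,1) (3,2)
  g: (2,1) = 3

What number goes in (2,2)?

G is a freebie, so (2,1) = 3.
Row 2 now contains 3; hence (2,4) = 1.
Column 4 already has 1; hence (3,4) = 3.
Column 1 already has 3, which forces (4,1) = 4.
4 is placed in row 4, which forces (4,2) = 3.
4 is placed in row 4, which forces (4,3) = 1.
Column 4 already has 1, which forces (4,4) = 2.
The 4 cells of cage e must have sum 13, which forces (1,3) = 3.
Column 4 now contains 2, leaving (1,4) = 4.
Column 1 already has 4, which forces (3,1) = 1.
Cage f needs two cells with product 4, so (3,2) = 4.
1 is placed in column 3; hence (3,3) = 2.
Column 1 now contains 1, which forces (1,1) = 2.
The two cells of cage a must have product 2, leaving (1,2) = 1.
Column 2 now contains 4; hence (2,2) = 2.
Column 3 now contains 2, leaving (2,3) = 4.
Filled in: 2 1 3 4 / 3 2 4 1 / 1 4 2 3 / 4 3 1 2.

2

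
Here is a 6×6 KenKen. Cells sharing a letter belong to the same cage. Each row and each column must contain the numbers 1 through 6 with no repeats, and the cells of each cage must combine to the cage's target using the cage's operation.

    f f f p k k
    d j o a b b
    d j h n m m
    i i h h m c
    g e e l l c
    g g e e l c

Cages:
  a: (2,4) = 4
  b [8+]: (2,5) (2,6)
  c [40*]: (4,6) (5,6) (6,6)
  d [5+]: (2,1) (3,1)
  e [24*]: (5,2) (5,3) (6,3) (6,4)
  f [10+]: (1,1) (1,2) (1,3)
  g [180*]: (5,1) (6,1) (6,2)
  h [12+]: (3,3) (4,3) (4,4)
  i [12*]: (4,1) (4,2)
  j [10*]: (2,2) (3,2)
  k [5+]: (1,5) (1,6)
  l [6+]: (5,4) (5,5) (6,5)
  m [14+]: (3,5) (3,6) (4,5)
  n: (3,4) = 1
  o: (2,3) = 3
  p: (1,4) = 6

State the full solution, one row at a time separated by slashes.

P is a freebie, leaving (1,4) = 6.
Cage o is given; hence (2,3) = 3.
Cage a is given, which forces (2,4) = 4.
Cage n is given; hence (3,4) = 1.
Cage g has product 180, leaving (5,1) = 6.
Cage g has product 180; hence (6,1) = 5.
Cage g has product 180; hence (6,2) = 6.
In row 2, 1 can only go at (2,1), so (2,1) = 1.
Cage d needs two cells with sum 5, so (3,1) = 4.
Column 1 already has 4, so (4,1) = 3.
Row 4 already has 3, leaving (4,2) = 4.
Column 1 now contains 3; hence (1,1) = 2.
Cage f needs sum 10, so (1,2) = 3.
Cage f has sum 10, leaving (1,3) = 5.
Column 3 now contains 5, which forces (3,3) = 6.
The 3 cells of cage h must have sum 12, leaving (4,4) = 5.
5 is placed in row 4; hence (4,5) = 6.
5 is placed in row 4, which forces (4,6) = 2.
Column 6 now contains 2, so (6,6) = 4.
The two cells of cage k must have sum 5, which forces (1,5) = 4.
Column 6 already has 4; hence (1,6) = 1.
Column 5 already has 6, leaving (2,5) = 2.
Column 6 now contains 2, leaving (2,6) = 6.
2 is placed in row 4, which forces (4,3) = 1.
Cage e has product 24, which forces (5,3) = 4.
Column 6 already has 4, which forces (5,6) = 5.
Column 3 now contains 1, which forces (6,3) = 2.
The 4 cells of cage e must have product 24, which forces (6,4) = 3.
3 is placed in row 6; hence (6,5) = 1.
2 is placed in row 2; hence (2,2) = 5.
Cage j's pair has product 10; hence (3,2) = 2.
The 3 cells of cage m must have sum 14, which forces (3,5) = 5.
Column 6 already has 5, leaving (3,6) = 3.
Cage e has product 24, so (5,2) = 1.
Column 4 now contains 3, which forces (5,4) = 2.
1 is placed in column 5; hence (5,5) = 3.

2 3 5 6 4 1 / 1 5 3 4 2 6 / 4 2 6 1 5 3 / 3 4 1 5 6 2 / 6 1 4 2 3 5 / 5 6 2 3 1 4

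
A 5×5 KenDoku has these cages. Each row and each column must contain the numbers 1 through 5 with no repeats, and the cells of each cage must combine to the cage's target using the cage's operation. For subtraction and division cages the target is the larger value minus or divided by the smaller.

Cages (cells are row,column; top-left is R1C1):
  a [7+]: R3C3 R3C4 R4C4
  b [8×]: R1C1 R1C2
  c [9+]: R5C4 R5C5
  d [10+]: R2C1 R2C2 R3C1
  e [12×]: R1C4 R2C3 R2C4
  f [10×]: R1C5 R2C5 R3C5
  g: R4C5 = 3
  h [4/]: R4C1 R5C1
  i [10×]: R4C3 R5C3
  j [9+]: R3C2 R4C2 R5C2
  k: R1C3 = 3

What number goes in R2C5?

K is a freebie, leaving R1C3 = 3.
Cage g is given, so R4C5 = 3.
Cage e needs product 12, so R2C4 = 3.
Row 1 needs a 5, and only R1C5 is open for it.
The two cells of cage c must have sum 9, so R5C4 = 5.
Column 5 now contains 5; hence R5C5 = 4.
Cage h needs two cells with quotient 4, leaving R4C1 = 4.
Cage i's pair has product 10, leaving R4C3 = 5.
Row 5 already has 4, leaving R5C1 = 1.
5 is placed in row 5, leaving R5C3 = 2.
Column 1 now contains 4, which forces R1C1 = 2.
Cage b's pair has product 8, which forces R1C2 = 4.
Row 1 already has 4, which forces R1C4 = 1.
Column 1 now contains 2, so R2C1 = 5.
Row 2 now contains 5, so R2C2 = 2.
Row 2 now contains 2, leaving R2C5 = 1.
Cage d has sum 10, so R3C1 = 3.
4 is placed in column 2, so R3C2 = 5.
Column 5 now contains 1, leaving R3C5 = 2.
2 is placed in column 2, leaving R4C2 = 1.
Column 4 now contains 1; hence R4C4 = 2.
Row 5 now contains 2, which forces R5C2 = 3.
1 is placed in row 2; hence R2C3 = 4.
The 3 cells of cage a must have sum 7, leaving R3C3 = 1.
Row 3 now contains 2, leaving R3C4 = 4.
Completed grid: 2 4 3 1 5 / 5 2 4 3 1 / 3 5 1 4 2 / 4 1 5 2 3 / 1 3 2 5 4.

1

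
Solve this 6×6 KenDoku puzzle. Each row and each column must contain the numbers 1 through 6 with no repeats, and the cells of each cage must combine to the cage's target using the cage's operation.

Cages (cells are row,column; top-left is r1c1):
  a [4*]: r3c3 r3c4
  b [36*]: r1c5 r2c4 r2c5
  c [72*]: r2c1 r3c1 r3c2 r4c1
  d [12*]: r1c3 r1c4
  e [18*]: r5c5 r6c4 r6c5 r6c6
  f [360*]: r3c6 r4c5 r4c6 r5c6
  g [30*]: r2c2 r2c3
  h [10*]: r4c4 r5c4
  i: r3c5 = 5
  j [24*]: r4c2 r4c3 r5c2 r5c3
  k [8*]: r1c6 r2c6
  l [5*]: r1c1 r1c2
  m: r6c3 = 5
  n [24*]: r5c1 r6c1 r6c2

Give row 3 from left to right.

2 6 4 1 5 3

Cage i is given, leaving r3c5 = 5.
M is a freebie, which forces r6c3 = 5.
Cage g's pair has product 30, leaving r2c2 = 5.
5 is placed in column 3; hence r2c3 = 6.
Cage l's pair has product 5, which forces r1c1 = 5.
Column 2 now contains 5; hence r1c2 = 1.
The only place for 1 in row 2 is r2c1.
The only place for 1 in row 4 is r4c3.
Column 3 now contains 1, so r3c3 = 4.
Cage a needs two cells with product 4, so r3c4 = 1.
Row 5 needs a 1, and only r5c5 is open for it.
The 4 cells of cage e must have product 18, so r6c6 = 1.
The only place for 4 in column 4 is r1c4.
The two cells of cage d must have product 12, so r1c3 = 3.
Row 1 now contains 3; hence r1c5 = 6.
Row 1 already has 4, leaving r1c6 = 2.
The two cells of cage k must have product 8, which forces r2c6 = 4.
3 is placed in column 3; hence r5c3 = 2.
Row 5 already has 2, so r5c4 = 5.
Column 5 now contains 6, which forces r6c5 = 3.
Cage b has product 36, which forces r2c4 = 3.
3 is placed in column 5, which forces r2c5 = 2.
5 is placed in column 4, so r4c4 = 2.
3 is placed in column 5, which forces r4c5 = 4.
The 4 cells of cage f must have product 360, which forces r4c6 = 5.
Cage n needs product 24, which forces r5c1 = 3.
Row 5 already has 3, leaving r5c6 = 6.
Row 6 already has 3, which forces r6c4 = 6.
The 4 cells of cage c must have product 72; hence r3c1 = 2.
The 4 cells of cage c must have product 72, so r3c2 = 6.
Column 6 now contains 6, which forces r3c6 = 3.
Row 4 already has 4, leaving r4c1 = 6.
Row 4 already has 4, which forces r4c2 = 3.
Row 5 now contains 6, leaving r5c2 = 4.
2 is placed in column 1, which forces r6c1 = 4.
Column 2 now contains 4, so r6c2 = 2.
Filled in: 5 1 3 4 6 2 / 1 5 6 3 2 4 / 2 6 4 1 5 3 / 6 3 1 2 4 5 / 3 4 2 5 1 6 / 4 2 5 6 3 1.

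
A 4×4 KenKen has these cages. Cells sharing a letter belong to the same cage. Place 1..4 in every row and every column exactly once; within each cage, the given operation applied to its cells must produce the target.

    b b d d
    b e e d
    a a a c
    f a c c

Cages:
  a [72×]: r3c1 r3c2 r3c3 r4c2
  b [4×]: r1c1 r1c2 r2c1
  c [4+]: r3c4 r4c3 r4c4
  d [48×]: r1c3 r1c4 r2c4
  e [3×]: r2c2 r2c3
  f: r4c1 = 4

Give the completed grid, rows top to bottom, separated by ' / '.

Cage d needs product 48, which forces r1c3 = 4.
Cage d needs product 48, so r1c4 = 3.
Cage d needs product 48; hence r2c4 = 4.
The 3 cells of cage c must have sum 4; hence r3c4 = 1.
F is a freebie, so r4c1 = 4.
Cage a needs product 72; hence r4c2 = 3.
The 3 cells of cage c must have sum 4, which forces r4c3 = 1.
Cage c has sum 4, leaving r4c4 = 2.
Row 1 already has 4, which forces r1c1 = 1.
Cage b has product 4, so r1c2 = 2.
Cage b needs product 4, leaving r2c1 = 2.
Column 2 now contains 3, so r2c2 = 1.
1 is placed in column 3; hence r2c3 = 3.
Column 1 now contains 2, so r3c1 = 3.
Cage a needs product 72; hence r3c2 = 4.
Column 3 now contains 3; hence r3c3 = 2.

1 2 4 3 / 2 1 3 4 / 3 4 2 1 / 4 3 1 2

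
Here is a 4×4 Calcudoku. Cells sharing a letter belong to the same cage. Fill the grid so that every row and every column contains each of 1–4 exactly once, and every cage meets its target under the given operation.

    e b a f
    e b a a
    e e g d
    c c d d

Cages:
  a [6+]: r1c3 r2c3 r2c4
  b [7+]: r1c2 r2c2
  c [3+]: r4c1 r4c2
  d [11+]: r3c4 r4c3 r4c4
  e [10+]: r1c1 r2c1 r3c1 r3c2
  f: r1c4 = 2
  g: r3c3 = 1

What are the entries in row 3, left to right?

3 2 1 4

Cage f is given, so r1c4 = 2.
Cage g is a single given cell, so r3c3 = 1.
Cage d has sum 11, which forces r3c4 = 4.
Cage d needs sum 11, which forces r4c3 = 4.
The 3 cells of cage d must have sum 11, leaving r4c4 = 3.
Column 3 now contains 1, leaving r1c3 = 3.
The 3 cells of cage a must have sum 6, leaving r2c3 = 2.
3 is placed in column 4, so r2c4 = 1.
Cage e has sum 10; hence r1c1 = 1.
Row 1 already has 3; hence r1c2 = 4.
Row 2 now contains 1, leaving r2c1 = 4.
Cage b's pair has sum 7; hence r2c2 = 3.
Column 2 already has 3, leaving r3c2 = 2.
Column 1 now contains 1, so r4c1 = 2.
Column 2 now contains 2, leaving r4c2 = 1.
Row 3 now contains 2; hence r3c1 = 3.
The full grid is 1 4 3 2 / 4 3 2 1 / 3 2 1 4 / 2 1 4 3.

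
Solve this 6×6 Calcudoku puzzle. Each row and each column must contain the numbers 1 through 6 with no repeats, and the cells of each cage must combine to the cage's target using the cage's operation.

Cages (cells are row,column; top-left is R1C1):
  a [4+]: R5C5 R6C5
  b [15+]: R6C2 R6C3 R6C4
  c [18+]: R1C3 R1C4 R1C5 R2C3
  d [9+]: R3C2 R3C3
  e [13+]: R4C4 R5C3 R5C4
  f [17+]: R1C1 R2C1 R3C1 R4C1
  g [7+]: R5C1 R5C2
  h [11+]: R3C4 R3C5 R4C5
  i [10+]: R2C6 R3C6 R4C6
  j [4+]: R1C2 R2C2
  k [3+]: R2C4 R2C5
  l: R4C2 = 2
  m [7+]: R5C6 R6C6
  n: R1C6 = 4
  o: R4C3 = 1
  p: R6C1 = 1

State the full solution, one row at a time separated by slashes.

2 1 5 3 6 4 / 5 3 4 1 2 6 / 4 6 3 2 5 1 / 6 2 1 5 4 3 / 3 4 2 6 1 5 / 1 5 6 4 3 2

Cage n is given, which forces R1C6 = 4.
L is a freebie, which forces R4C2 = 2.
Cage o is a single given cell, so R4C3 = 1.
P is a freebie, leaving R6C1 = 1.
Row 6 now contains 1; hence R6C5 = 3.
3 is placed in column 5, which forces R5C5 = 1.
The two cells of cage k must have sum 3, leaving R2C4 = 1.
Column 5 already has 1, which forces R2C5 = 2.
Cage j's pair has sum 4; hence R1C2 = 1.
Row 2 already has 1, so R2C2 = 3.
Cage h has sum 11, so R3C4 = 2.
2 is placed in row 3, which forces R3C6 = 1.
Cage f has sum 17; hence R1C1 = 2.
Cage i needs sum 10, leaving R2C6 = 6.
The 3 cells of cage i must have sum 10, so R4C6 = 3.
2 is placed in column 1; hence R5C1 = 3.
Cage c needs sum 18; hence R2C3 = 4.
Cage g needs two cells with sum 7, which forces R5C2 = 4.
Column 3 now contains 4, leaving R5C3 = 2.
Row 5 now contains 2, so R5C6 = 5.
Column 6 already has 5, so R6C6 = 2.
Row 2 now contains 4, so R2C1 = 5.
Cage d needs two cells with sum 9; hence R3C2 = 6.
Cage d's pair has sum 9, so R3C3 = 3.
Cage e has sum 13, so R4C4 = 5.
5 is placed in row 4, leaving R4C5 = 4.
5 is placed in row 5, leaving R5C4 = 6.
6 is placed in column 2, so R6C2 = 5.
5 is placed in row 6, so R6C3 = 6.
Cage b needs sum 15; hence R6C4 = 4.
Column 3 already has 6, leaving R1C3 = 5.
6 is placed in column 4, leaving R1C4 = 3.
Cage c has sum 18; hence R1C5 = 6.
6 is placed in row 3, leaving R3C1 = 4.
4 is placed in column 5, leaving R3C5 = 5.
4 is placed in row 4, which forces R4C1 = 6.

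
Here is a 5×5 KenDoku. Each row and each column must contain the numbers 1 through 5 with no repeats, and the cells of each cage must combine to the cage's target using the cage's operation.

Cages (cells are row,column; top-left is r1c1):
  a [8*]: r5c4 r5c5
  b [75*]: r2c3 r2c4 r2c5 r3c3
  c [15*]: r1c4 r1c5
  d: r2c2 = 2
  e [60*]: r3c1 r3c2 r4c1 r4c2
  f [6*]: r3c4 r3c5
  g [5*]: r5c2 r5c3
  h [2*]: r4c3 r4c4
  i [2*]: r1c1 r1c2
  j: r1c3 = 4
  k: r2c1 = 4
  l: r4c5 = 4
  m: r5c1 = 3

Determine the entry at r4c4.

J is a freebie; hence r1c3 = 4.
Cage k is given; hence r2c1 = 4.
Cage d is a single given cell, which forces r2c2 = 2.
The 4 cells of cage b must have product 75, leaving r3c3 = 5.
L is a freebie; hence r4c5 = 4.
M is a freebie, which forces r5c1 = 3.
Column 3 now contains 5, so r5c3 = 1.
4 is placed in column 5, leaving r5c5 = 2.
The two cells of cage i must have product 2, leaving r1c1 = 2.
Column 2 already has 2; hence r1c2 = 1.
Column 3 already has 1, which forces r2c3 = 3.
The 4 cells of cage e must have product 60, so r3c1 = 1.
Cage e needs product 60; hence r3c2 = 4.
Cage f needs two cells with product 6, leaving r3c4 = 2.
2 is placed in column 5; hence r3c5 = 3.
Cage e needs product 60, which forces r4c1 = 5.
Cage e needs product 60, leaving r4c2 = 3.
Column 3 already has 1, so r4c3 = 2.
The two cells of cage h must have product 2; hence r4c4 = 1.
Row 5 already has 1, which forces r5c2 = 5.
2 is placed in row 5, leaving r5c4 = 4.
Cage c's pair has product 15; hence r1c4 = 3.
Column 5 already has 3, leaving r1c5 = 5.
1 is placed in column 4; hence r2c4 = 5.
Cage b has product 75; hence r2c5 = 1.
Filled in: 2 1 4 3 5 / 4 2 3 5 1 / 1 4 5 2 3 / 5 3 2 1 4 / 3 5 1 4 2.

1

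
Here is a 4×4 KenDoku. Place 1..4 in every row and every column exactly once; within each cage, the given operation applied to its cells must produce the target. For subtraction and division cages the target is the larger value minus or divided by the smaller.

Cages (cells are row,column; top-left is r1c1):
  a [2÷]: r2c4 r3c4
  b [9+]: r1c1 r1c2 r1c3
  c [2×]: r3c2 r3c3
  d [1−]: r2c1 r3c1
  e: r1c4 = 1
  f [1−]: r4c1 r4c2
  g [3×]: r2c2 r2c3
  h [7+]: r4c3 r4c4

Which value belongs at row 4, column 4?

3

Cage e is a single given cell, which forces r1c4 = 1.
The only place for 3 in row 3 is r3c1.
In row 3, 4 can only go at r3c4, so r3c4 = 4.
Column 4 already has 4, so r2c4 = 2.
Cage h's pair has sum 7, leaving r4c3 = 4.
Column 4 already has 4; hence r4c4 = 3.
2 is placed in row 2; hence r2c1 = 4.
Column 1 now contains 4, so r1c1 = 2.
The 3 cells of cage b must have sum 9, leaving r1c2 = 4.
Cage b has sum 9, which forces r1c3 = 3.
Column 3 now contains 3, leaving r2c3 = 1.
Column 3 already has 1, which forces r3c3 = 2.
Column 1 now contains 2; hence r4c1 = 1.
Row 4 already has 1, so r4c2 = 2.
Row 2 already has 1, leaving r2c2 = 3.
Row 3 now contains 2, so r3c2 = 1.
Filled in: 2 4 3 1 / 4 3 1 2 / 3 1 2 4 / 1 2 4 3.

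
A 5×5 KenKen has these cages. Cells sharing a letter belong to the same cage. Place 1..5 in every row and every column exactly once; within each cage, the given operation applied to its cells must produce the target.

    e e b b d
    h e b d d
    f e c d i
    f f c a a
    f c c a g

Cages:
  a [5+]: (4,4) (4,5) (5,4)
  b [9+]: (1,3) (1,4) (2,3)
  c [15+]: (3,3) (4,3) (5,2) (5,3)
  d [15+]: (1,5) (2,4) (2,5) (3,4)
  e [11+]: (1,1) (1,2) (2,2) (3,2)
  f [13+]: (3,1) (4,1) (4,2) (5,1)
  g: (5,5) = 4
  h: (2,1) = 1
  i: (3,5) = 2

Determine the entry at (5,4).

Cage h is a single given cell, so (2,1) = 1.
Cage i is given, which forces (3,5) = 2.
Column 5 now contains 2, which forces (4,5) = 1.
Cage g is given; hence (5,5) = 4.
Row 4 now contains 1, leaving (4,4) = 3.
Cage a has sum 5, which forces (5,4) = 1.
The 4 cells of cage d must have sum 15, so (2,4) = 2.
Cage d needs sum 15, leaving (3,4) = 5.
5 is placed in column 4, which forces (1,4) = 4.
Row 3 now contains 5; hence (3,1) = 4.
Row 3 now contains 5; hence (3,3) = 3.
The 3 cells of cage b must have sum 9; hence (1,3) = 1.
Column 3 already has 3, so (2,3) = 4.
Row 3 already has 3, leaving (3,2) = 1.
Column 3 now contains 4; hence (4,3) = 5.
Column 3 now contains 5, which forces (5,3) = 2.
Row 4 already has 5, so (4,1) = 2.
Cage f needs sum 13, so (4,2) = 4.
Row 5 now contains 2, so (5,1) = 3.
Cage c needs sum 15, so (5,2) = 5.
Column 1 now contains 3; hence (1,1) = 5.
The 4 cells of cage e must have sum 11, so (1,2) = 2.
Row 1 now contains 5, so (1,5) = 3.
Column 2 now contains 5, leaving (2,2) = 3.
3 is placed in column 5, so (2,5) = 5.
Completed grid: 5 2 1 4 3 / 1 3 4 2 5 / 4 1 3 5 2 / 2 4 5 3 1 / 3 5 2 1 4.

1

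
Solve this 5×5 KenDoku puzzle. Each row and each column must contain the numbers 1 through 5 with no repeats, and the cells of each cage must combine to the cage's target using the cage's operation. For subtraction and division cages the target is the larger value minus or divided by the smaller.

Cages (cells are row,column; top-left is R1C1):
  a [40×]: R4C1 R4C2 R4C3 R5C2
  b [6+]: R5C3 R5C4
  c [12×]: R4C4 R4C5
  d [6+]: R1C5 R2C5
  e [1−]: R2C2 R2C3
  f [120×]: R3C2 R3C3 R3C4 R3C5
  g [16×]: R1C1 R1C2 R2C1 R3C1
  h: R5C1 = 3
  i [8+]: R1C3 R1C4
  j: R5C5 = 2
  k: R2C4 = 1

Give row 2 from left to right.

2 3 4 1 5

Cage g needs product 16, which forces R1C2 = 2.
K is a freebie, so R2C4 = 1.
H is a freebie, so R5C1 = 3.
J is a freebie; hence R5C5 = 2.
Cage d's pair has sum 6, which forces R1C5 = 1.
The two cells of cage d must have sum 6, so R2C5 = 5.
The two cells of cage b must have sum 6; hence R5C3 = 1.
The two cells of cage b must have sum 6; hence R5C4 = 5.
Row 1 already has 1, which forces R1C1 = 4.
Cage i's pair has sum 8, so R1C3 = 5.
Column 4 now contains 5, so R1C4 = 3.
The 4 cells of cage g must have product 16, which forces R2C1 = 2.
Cage g has product 16, leaving R3C1 = 1.
Column 1 now contains 1; hence R4C1 = 5.
Row 4 already has 5, leaving R4C2 = 1.
Column 3 now contains 5; hence R4C3 = 2.
Column 4 now contains 3, so R4C4 = 4.
Row 4 already has 4, leaving R4C5 = 3.
Row 5 already has 5, which forces R5C2 = 4.
Column 2 already has 4; hence R2C2 = 3.
Cage e needs two cells with difference 1, leaving R2C3 = 4.
Cage f has product 120, which forces R3C2 = 5.
The 4 cells of cage f must have product 120, leaving R3C3 = 3.
4 is placed in column 4, which forces R3C4 = 2.
Column 5 already has 3, which forces R3C5 = 4.
The full grid is 4 2 5 3 1 / 2 3 4 1 5 / 1 5 3 2 4 / 5 1 2 4 3 / 3 4 1 5 2.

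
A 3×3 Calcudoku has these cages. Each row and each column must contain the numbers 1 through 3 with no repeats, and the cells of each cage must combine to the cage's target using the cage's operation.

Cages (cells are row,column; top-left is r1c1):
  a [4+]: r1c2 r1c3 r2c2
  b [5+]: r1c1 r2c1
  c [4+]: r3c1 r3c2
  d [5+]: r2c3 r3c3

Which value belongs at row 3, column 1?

1

The 3 cells of cage a must have sum 4; hence r1c2 = 2.
Cage a has sum 4; hence r1c3 = 1.
The 3 cells of cage a must have sum 4, leaving r2c2 = 1.
Column 2 now contains 1; hence r3c2 = 3.
Row 3 already has 3; hence r3c3 = 2.
2 is placed in row 1, so r1c1 = 3.
Cage b needs two cells with sum 5; hence r2c1 = 2.
2 is placed in column 3, leaving r2c3 = 3.
Row 3 already has 3; hence r3c1 = 1.
Filled in: 3 2 1 / 2 1 3 / 1 3 2.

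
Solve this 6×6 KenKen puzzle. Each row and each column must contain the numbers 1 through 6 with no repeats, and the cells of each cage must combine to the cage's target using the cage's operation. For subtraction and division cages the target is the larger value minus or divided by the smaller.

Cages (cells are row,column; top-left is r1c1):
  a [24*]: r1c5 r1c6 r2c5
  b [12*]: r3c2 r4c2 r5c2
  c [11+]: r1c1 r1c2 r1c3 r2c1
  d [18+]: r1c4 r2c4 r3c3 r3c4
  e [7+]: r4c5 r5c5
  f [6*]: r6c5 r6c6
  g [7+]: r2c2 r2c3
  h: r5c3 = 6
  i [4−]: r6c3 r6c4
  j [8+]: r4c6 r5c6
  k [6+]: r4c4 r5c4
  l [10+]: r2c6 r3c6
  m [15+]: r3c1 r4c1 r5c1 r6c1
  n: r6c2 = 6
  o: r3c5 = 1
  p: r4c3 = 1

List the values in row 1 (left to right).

5 2 3 6 4 1

Cage o is a single given cell, which forces r3c5 = 1.
P is a freebie; hence r4c3 = 1.
H is a freebie, so r5c3 = 6.
Cage n is given, leaving r6c2 = 6.
The 3 cells of cage b must have product 12, so r5c2 = 1.
Cage i needs two cells with difference 4, leaving r6c3 = 5.
Cage i needs two cells with difference 4; hence r6c4 = 1.
The only place for 1 in row 2 is r2c1.
The only place for 1 in row 1 is r1c6.
Row 2 needs a 2, and only r2c3 is open for it.
2 is placed in column 3; hence r1c3 = 3.
Cage g's pair has sum 7; hence r2c2 = 5.
3 is placed in column 3, leaving r3c3 = 4.
4 is placed in row 3; hence r3c6 = 6.
The 4 cells of cage c must have sum 11, so r1c1 = 5.
Column 2 already has 5, which forces r1c2 = 2.
Row 1 now contains 5, leaving r1c4 = 6.
6 is placed in row 1, so r1c5 = 4.
Column 4 already has 6, which forces r2c4 = 3.
4 is placed in column 5, so r2c5 = 6.
Column 6 now contains 6, so r2c6 = 4.
4 is placed in row 3, which forces r3c2 = 3.
3 is placed in column 4, so r3c4 = 5.
Cage m has sum 15, leaving r4c1 = 6.
Cage b has product 12, leaving r4c2 = 4.
4 is placed in row 4, leaving r4c4 = 2.
2 is placed in column 4, leaving r5c4 = 4.
3 is placed in row 3; hence r3c1 = 2.
Cage e's pair has sum 7, so r4c5 = 5.
5 is placed in row 4, leaving r4c6 = 3.
Cage m needs sum 15, leaving r5c1 = 3.
Cage e's pair has sum 7, so r5c5 = 2.
Column 6 now contains 3; hence r5c6 = 5.
Cage m needs sum 15, leaving r6c1 = 4.
Column 5 now contains 2, which forces r6c5 = 3.
Column 6 now contains 3, leaving r6c6 = 2.
Filled in: 5 2 3 6 4 1 / 1 5 2 3 6 4 / 2 3 4 5 1 6 / 6 4 1 2 5 3 / 3 1 6 4 2 5 / 4 6 5 1 3 2.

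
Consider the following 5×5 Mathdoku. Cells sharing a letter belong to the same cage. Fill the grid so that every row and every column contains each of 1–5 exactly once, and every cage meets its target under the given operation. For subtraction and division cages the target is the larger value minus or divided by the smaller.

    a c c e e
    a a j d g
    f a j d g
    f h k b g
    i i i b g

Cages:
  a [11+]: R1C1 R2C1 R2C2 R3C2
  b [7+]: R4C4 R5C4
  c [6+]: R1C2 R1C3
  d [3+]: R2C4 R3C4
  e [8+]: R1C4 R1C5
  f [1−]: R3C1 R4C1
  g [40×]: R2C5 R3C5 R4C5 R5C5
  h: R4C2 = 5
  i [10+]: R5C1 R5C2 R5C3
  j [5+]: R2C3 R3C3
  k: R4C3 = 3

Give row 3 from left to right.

3 2 4 1 5

Cage h is a single given cell, leaving R4C2 = 5.
K is a freebie, which forces R4C3 = 3.
In column 4, 4 can only go at R4C4, so R4C4 = 4.
Cage b's pair has sum 7, which forces R5C4 = 3.
3 is placed in column 4, which forces R1C4 = 5.
Cage e needs two cells with sum 8, so R1C5 = 3.
In row 1, 1 can only go at R1C1, so R1C1 = 1.
Cage f's pair has difference 1, which forces R3C1 = 3.
Column 1 now contains 1; hence R4C1 = 2.
2 is placed in row 4, leaving R4C5 = 1.
Row 2 needs a 3, and only R2C2 is open for it.
Cage a needs sum 11; hence R2C1 = 5.
Cage a has sum 11, so R3C2 = 2.
2 is placed in row 3; hence R3C4 = 1.
5 is placed in column 1, which forces R5C1 = 4.
4 is placed in row 5, leaving R5C2 = 1.
Row 5 now contains 1, so R5C3 = 5.
5 is placed in row 5, so R5C5 = 2.
2 is placed in column 2, leaving R1C2 = 4.
Cage c needs two cells with sum 6; hence R1C3 = 2.
The two cells of cage j must have sum 5; hence R2C3 = 1.
Column 4 already has 1; hence R2C4 = 2.
Column 5 now contains 2, which forces R2C5 = 4.
Row 3 already has 1, leaving R3C3 = 4.
The 4 cells of cage g must have product 40; hence R3C5 = 5.
Completed grid: 1 4 2 5 3 / 5 3 1 2 4 / 3 2 4 1 5 / 2 5 3 4 1 / 4 1 5 3 2.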